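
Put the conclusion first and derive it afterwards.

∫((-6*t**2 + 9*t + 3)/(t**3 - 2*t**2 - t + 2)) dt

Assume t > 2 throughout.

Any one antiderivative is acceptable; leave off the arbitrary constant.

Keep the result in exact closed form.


The answer is -log(t - 2) - 3*log(t - 1) - 2*log(t + 1).
Step 1. Decompose ∫((-6*t**2 + 9*t + 3)/(t**3 - 2*t**2 - t + 2)) dt by partial fractions, (-6*t**2 + 9*t + 3)/(t**3 - 2*t**2 - t + 2) = -2/(t + 1) - 3/(t - 1) - 1/(t - 2): now ∫(-1/(t - 2)) dt + ∫(-3/(t - 1)) dt + ∫(-2/(t + 1)) dt.
Step 2. Evaluate the standard form [assuming t > 2]: now -log(t - 2) + ∫(-3/(t - 1)) dt + ∫(-2/(t + 1)) dt.
Step 3. Evaluate the standard form [assuming t > 1]: now -log(t - 2) - 3*log(t - 1) + ∫(-2/(t + 1)) dt.
Step 4. Evaluate the standard form [assuming t > -1]: now -log(t - 2) - 3*log(t - 1) - 2*log(t + 1).
Answer: -log(t - 2) - 3*log(t - 1) - 2*log(t + 1).


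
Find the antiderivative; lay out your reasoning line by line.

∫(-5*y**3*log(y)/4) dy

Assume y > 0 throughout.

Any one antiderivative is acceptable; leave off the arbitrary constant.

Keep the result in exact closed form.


Step 1. Integrate ∫(-5*y**3*log(y)/4) dy by parts with u = log(y), dv = (-5*y**3/4) dy, so v = -5*y**4/16 [assuming y > 0]: now -5*y**4*log(y)/16 + ∫(5*y**3/16) dy.
Step 2. Evaluate the standard form: now -5*y**4*log(y)/16 + 5*y**4/64.
Answer: -5*y**4*log(y)/16 + 5*y**4/64.


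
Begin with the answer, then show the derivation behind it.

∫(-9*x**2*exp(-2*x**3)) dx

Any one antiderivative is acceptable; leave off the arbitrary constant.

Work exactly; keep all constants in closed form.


The answer is 3*exp(-2*x**3)/2.
Step 1. Substitute u = x**3, turning ∫(-9*x**2*exp(-2*x**3)) dx into ∫(-3*exp(-2*u)) du: now ∫(-3*exp(-2*u)) du.
Step 2. Evaluate the standard form: now 3*exp(-2*u)/2.
Step 3. Substitute back u = x**3: now 3*exp(-2*x**3)/2.
Answer: 3*exp(-2*x**3)/2.


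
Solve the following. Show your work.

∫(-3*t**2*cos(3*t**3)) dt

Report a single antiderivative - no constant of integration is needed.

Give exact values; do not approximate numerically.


Step 1. Substitute u = t**3, turning ∫(-3*t**2*cos(3*t**3)) dt into ∫(-cos(3*u)) du: now ∫(-cos(3*u)) du.
Step 2. Evaluate the standard form: now -sin(3*u)/3.
Step 3. Substitute back u = t**3: now -sin(3*t**3)/3.
Answer: -sin(3*t**3)/3.


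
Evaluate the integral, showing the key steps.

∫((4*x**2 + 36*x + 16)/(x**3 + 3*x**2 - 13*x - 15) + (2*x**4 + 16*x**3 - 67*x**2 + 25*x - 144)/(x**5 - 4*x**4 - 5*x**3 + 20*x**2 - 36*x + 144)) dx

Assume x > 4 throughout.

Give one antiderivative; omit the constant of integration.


Step 1. Rewrite: now ∫((4*x**2 + 36*x + 16)/(x**3 + 3*x**2 - 13*x - 15)) dx + ∫((2*x**4 + 16*x**3 - 67*x**2 + 25*x - 144)/(x**5 - 4*x**4 - 5*x**3 + 20*x**2 - 36*x + 144)) dx.
Step 2. Decompose ∫((2*x**4 + 16*x**3 - 67*x**2 + 25*x - 144)/(x**5 - 4*x**4 - 5*x**3 + 20*x**2 - 36*x + 144)) dx by partial fractions, (2*x**4 + 16*x**3 - 67*x**2 + 25*x - 144)/(x**5 - 4*x**4 - 5*x**3 + 20*x**2 - 36*x + 144) = 3/(x**2 + 4) - 2/(x + 3) + 1/(x - 3) + 3/(x - 4): now ∫((4*x**2 + 36*x + 16)/(x**3 + 3*x**2 - 13*x - 15)) dx + ∫(3/(x - 4)) dx + ∫(1/(x - 3)) dx + ∫(-2/(x + 3)) dx + ∫(3/(x**2 + 4)) dx.
Step 3. Evaluate the standard form [assuming x > 4]: now 3*log(x - 4) + ∫((4*x**2 + 36*x + 16)/(x**3 + 3*x**2 - 13*x - 15)) dx + ∫(1/(x - 3)) dx + ∫(-2/(x + 3)) dx + ∫(3/(x**2 + 4)) dx.
Step 4. Evaluate the standard form [assuming x > 3]: now 3*log(x - 4) + log(x - 3) + ∫((4*x**2 + 36*x + 16)/(x**3 + 3*x**2 - 13*x - 15)) dx + ∫(-2/(x + 3)) dx + ∫(3/(x**2 + 4)) dx.
Step 5. Evaluate the standard form [assuming x > -3]: now 3*log(x - 4) + log(x - 3) - 2*log(x + 3) + ∫((4*x**2 + 36*x + 16)/(x**3 + 3*x**2 - 13*x - 15)) dx + ∫(3/(x**2 + 4)) dx.
Step 6. Evaluate the standard form: now 3*log(x - 4) + log(x - 3) - 2*log(x + 3) + 3*atan(x/2)/2 + ∫((4*x**2 + 36*x + 16)/(x**3 + 3*x**2 - 13*x - 15)) dx.
Step 7. Decompose ∫((4*x**2 + 36*x + 16)/(x**3 + 3*x**2 - 13*x - 15)) dx by partial fractions, (4*x**2 + 36*x + 16)/(x**3 + 3*x**2 - 13*x - 15) = -2/(x + 5) + 1/(x + 1) + 5/(x - 3): now 3*log(x - 4) + log(x - 3) - 2*log(x + 3) + 3*atan(x/2)/2 + ∫(5/(x - 3)) dx + ∫(1/(x + 1)) dx + ∫(-2/(x + 5)) dx.
Step 8. Evaluate the standard form [assuming x > -5]: now 3*log(x - 4) + log(x - 3) - 2*log(x + 3) - 2*log(x + 5) + 3*atan(x/2)/2 + ∫(5/(x - 3)) dx + ∫(1/(x + 1)) dx.
Step 9. Evaluate the standard form [assuming x > -1]: now 3*log(x - 4) + log(x - 3) + log(x + 1) - 2*log(x + 3) - 2*log(x + 5) + 3*atan(x/2)/2 + ∫(5/(x - 3)) dx.
Step 10. Evaluate the standard form [assuming x > 3]: now 3*log(x - 4) + 6*log(x - 3) + log(x + 1) - 2*log(x + 3) - 2*log(x + 5) + 3*atan(x/2)/2.
Answer: 3*log(x - 4) + 6*log(x - 3) + log(x + 1) - 2*log(x + 3) - 2*log(x + 5) + 3*atan(x/2)/2.


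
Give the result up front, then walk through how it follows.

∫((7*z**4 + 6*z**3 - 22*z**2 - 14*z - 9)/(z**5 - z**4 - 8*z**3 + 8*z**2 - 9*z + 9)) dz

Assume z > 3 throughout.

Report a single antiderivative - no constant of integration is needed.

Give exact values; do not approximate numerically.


The answer is 4*log(z - 3) + 2*log(z - 1) + log(z + 3) + 2*atan(z).
Step 1. Decompose ∫((7*z**4 + 6*z**3 - 22*z**2 - 14*z - 9)/(z**5 - z**4 - 8*z**3 + 8*z**2 - 9*z + 9)) dz by partial fractions, (7*z**4 + 6*z**3 - 22*z**2 - 14*z - 9)/(z**5 - z**4 - 8*z**3 + 8*z**2 - 9*z + 9) = 2/(z**2 + 1) + 1/(z + 3) + 2/(z - 1) + 4/(z - 3): now ∫(4/(z - 3)) dz + ∫(2/(z - 1)) dz + ∫(1/(z + 3)) dz + ∫(2/(z**2 + 1)) dz.
Step 2. Evaluate the standard form [assuming z > 1]: now 2*log(z - 1) + ∫(4/(z - 3)) dz + ∫(1/(z + 3)) dz + ∫(2/(z**2 + 1)) dz.
Step 3. Evaluate the standard form [assuming z > -3]: now 2*log(z - 1) + log(z + 3) + ∫(4/(z - 3)) dz + ∫(2/(z**2 + 1)) dz.
Step 4. Evaluate the standard form [assuming z > 3]: now 4*log(z - 3) + 2*log(z - 1) + log(z + 3) + ∫(2/(z**2 + 1)) dz.
Step 5. Evaluate the standard form: now 4*log(z - 3) + 2*log(z - 1) + log(z + 3) + 2*atan(z).
Answer: 4*log(z - 3) + 2*log(z - 1) + log(z + 3) + 2*atan(z).


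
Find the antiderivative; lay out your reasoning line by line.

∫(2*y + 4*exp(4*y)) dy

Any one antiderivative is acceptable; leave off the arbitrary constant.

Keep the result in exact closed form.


Step 1. Rewrite: now ∫(2*y) dy + ∫(4*exp(4*y)) dy.
Step 2. Evaluate the standard form: now y**2 + ∫(4*exp(4*y)) dy.
Step 3. Evaluate the standard form: now y**2 + exp(4*y).
Answer: y**2 + exp(4*y).


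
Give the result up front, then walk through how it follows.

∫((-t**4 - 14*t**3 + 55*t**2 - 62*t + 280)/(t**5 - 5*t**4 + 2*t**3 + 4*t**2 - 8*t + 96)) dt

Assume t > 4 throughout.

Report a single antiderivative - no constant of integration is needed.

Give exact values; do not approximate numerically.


The answer is -2*log(t - 4) - 2*log(t - 3) + 3*log(t + 2) + atan(t/2)/2.
Step 1. Decompose ∫((-t**4 - 14*t**3 + 55*t**2 - 62*t + 280)/(t**5 - 5*t**4 + 2*t**3 + 4*t**2 - 8*t + 96)) dt by partial fractions, (-t**4 - 14*t**3 + 55*t**2 - 62*t + 280)/(t**5 - 5*t**4 + 2*t**3 + 4*t**2 - 8*t + 96) = 1/(t**2 + 4) + 3/(t + 2) - 2/(t - 3) - 2/(t - 4): now ∫(-2/(t - 4)) dt + ∫(-2/(t - 3)) dt + ∫(3/(t + 2)) dt + ∫(1/(t**2 + 4)) dt.
Step 2. Evaluate the standard form [assuming t > 3]: now -2*log(t - 3) + ∫(-2/(t - 4)) dt + ∫(3/(t + 2)) dt + ∫(1/(t**2 + 4)) dt.
Step 3. Evaluate the standard form [assuming t > -2]: now -2*log(t - 3) + 3*log(t + 2) + ∫(-2/(t - 4)) dt + ∫(1/(t**2 + 4)) dt.
Step 4. Evaluate the standard form [assuming t > 4]: now -2*log(t - 4) - 2*log(t - 3) + 3*log(t + 2) + ∫(1/(t**2 + 4)) dt.
Step 5. Evaluate the standard form: now -2*log(t - 4) - 2*log(t - 3) + 3*log(t + 2) + atan(t/2)/2.
Answer: -2*log(t - 4) - 2*log(t - 3) + 3*log(t + 2) + atan(t/2)/2.


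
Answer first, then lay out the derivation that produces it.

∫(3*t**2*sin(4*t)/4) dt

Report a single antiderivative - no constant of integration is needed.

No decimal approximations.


The answer is -3*t**2*cos(4*t)/16 + 3*t*sin(4*t)/32 + 3*cos(4*t)/128.
Step 1. Integrate ∫(3*t**2*sin(4*t)/4) dt by parts with u = t**2, dv = (3*sin(4*t)/4) dt, so v = -3*cos(4*t)/16: now -3*t**2*cos(4*t)/16 + ∫(3*t*cos(4*t)/8) dt.
Step 2. Integrate ∫(3*t*cos(4*t)/8) dt by parts with u = t, dv = (3*cos(4*t)/8) dt, so v = 3*sin(4*t)/32: now -3*t**2*cos(4*t)/16 + 3*t*sin(4*t)/32 + ∫(-3*sin(4*t)/32) dt.
Step 3. Evaluate the standard form: now -3*t**2*cos(4*t)/16 + 3*t*sin(4*t)/32 + 3*cos(4*t)/128.
Answer: -3*t**2*cos(4*t)/16 + 3*t*sin(4*t)/32 + 3*cos(4*t)/128.


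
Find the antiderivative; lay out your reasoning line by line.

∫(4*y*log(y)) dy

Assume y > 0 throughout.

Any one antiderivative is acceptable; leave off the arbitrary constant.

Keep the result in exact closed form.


Step 1. Integrate ∫(4*y*log(y)) dy by parts with u = log(y), dv = (4*y) dy, so v = 2*y**2 [assuming y > 0]: now 2*y**2*log(y) + ∫(-2*y) dy.
Step 2. Evaluate the standard form: now 2*y**2*log(y) - y**2.
Answer: 2*y**2*log(y) - y**2.


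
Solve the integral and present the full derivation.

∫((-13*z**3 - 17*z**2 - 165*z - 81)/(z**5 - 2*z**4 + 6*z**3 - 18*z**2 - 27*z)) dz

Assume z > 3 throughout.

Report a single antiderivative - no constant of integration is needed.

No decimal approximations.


Step 1. Decompose ∫((-13*z**3 - 17*z**2 - 165*z - 81)/(z**5 - 2*z**4 + 6*z**3 - 18*z**2 - 27*z)) dz by partial fractions, (-13*z**3 - 17*z**2 - 165*z - 81)/(z**5 - 2*z**4 + 6*z**3 - 18*z**2 - 27*z) = 4/(z**2 + 9) + 2/(z + 1) - 5/(z - 3) + 3/z: now ∫(3/z) dz + ∫(-5/(z - 3)) dz + ∫(2/(z + 1)) dz + ∫(4/(z**2 + 9)) dz.
Step 2. Evaluate the standard form [assuming z > -1]: now 2*log(z + 1) + ∫(3/z) dz + ∫(-5/(z - 3)) dz + ∫(4/(z**2 + 9)) dz.
Step 3. Evaluate the standard form [assuming z > 3]: now -5*log(z - 3) + 2*log(z + 1) + ∫(3/z) dz + ∫(4/(z**2 + 9)) dz.
Step 4. Evaluate the standard form [assuming z > 0]: now 3*log(z) - 5*log(z - 3) + 2*log(z + 1) + ∫(4/(z**2 + 9)) dz.
Step 5. Evaluate the standard form: now 3*log(z) - 5*log(z - 3) + 2*log(z + 1) + 4*atan(z/3)/3.
Answer: 3*log(z) - 5*log(z - 3) + 2*log(z + 1) + 4*atan(z/3)/3.


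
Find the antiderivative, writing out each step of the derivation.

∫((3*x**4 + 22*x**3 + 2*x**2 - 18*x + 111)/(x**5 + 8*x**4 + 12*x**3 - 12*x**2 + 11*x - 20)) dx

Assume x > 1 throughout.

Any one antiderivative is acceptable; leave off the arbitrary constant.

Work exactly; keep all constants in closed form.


Step 1. Decompose ∫((3*x**4 + 22*x**3 + 2*x**2 - 18*x + 111)/(x**5 + 8*x**4 + 12*x**3 - 12*x**2 + 11*x - 20)) dx by partial fractions, (3*x**4 + 22*x**3 + 2*x**2 - 18*x + 111)/(x**5 + 8*x**4 + 12*x**3 - 12*x**2 + 11*x - 20) = -4/(x**2 + 1) - 4/(x + 5) + 5/(x + 4) + 2/(x - 1): now ∫(2/(x - 1)) dx + ∫(5/(x + 4)) dx + ∫(-4/(x + 5)) dx + ∫(-4/(x**2 + 1)) dx.
Step 2. Evaluate the standard form [assuming x > 1]: now 2*log(x - 1) + ∫(5/(x + 4)) dx + ∫(-4/(x + 5)) dx + ∫(-4/(x**2 + 1)) dx.
Step 3. Evaluate the standard form [assuming x > -5]: now 2*log(x - 1) - 4*log(x + 5) + ∫(5/(x + 4)) dx + ∫(-4/(x**2 + 1)) dx.
Step 4. Evaluate the standard form [assuming x > -4]: now 2*log(x - 1) + 5*log(x + 4) - 4*log(x + 5) + ∫(-4/(x**2 + 1)) dx.
Step 5. Evaluate the standard form: now 2*log(x - 1) + 5*log(x + 4) - 4*log(x + 5) - 4*atan(x).
Answer: 2*log(x - 1) + 5*log(x + 4) - 4*log(x + 5) - 4*atan(x).


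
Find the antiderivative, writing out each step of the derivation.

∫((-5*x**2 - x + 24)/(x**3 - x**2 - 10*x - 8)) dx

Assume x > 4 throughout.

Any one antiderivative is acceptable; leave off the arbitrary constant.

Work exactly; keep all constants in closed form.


Step 1. Decompose ∫((-5*x**2 - x + 24)/(x**3 - x**2 - 10*x - 8)) dx by partial fractions, (-5*x**2 - x + 24)/(x**3 - x**2 - 10*x - 8) = 1/(x + 2) - 4/(x + 1) - 2/(x - 4): now ∫(-2/(x - 4)) dx + ∫(-4/(x + 1)) dx + ∫(1/(x + 2)) dx.
Step 2. Evaluate the standard form [assuming x > 4]: now -2*log(x - 4) + ∫(-4/(x + 1)) dx + ∫(1/(x + 2)) dx.
Step 3. Evaluate the standard form [assuming x > -1]: now -2*log(x - 4) - 4*log(x + 1) + ∫(1/(x + 2)) dx.
Step 4. Evaluate the standard form [assuming x > -2]: now -2*log(x - 4) - 4*log(x + 1) + log(x + 2).
Answer: -2*log(x - 4) - 4*log(x + 1) + log(x + 2).


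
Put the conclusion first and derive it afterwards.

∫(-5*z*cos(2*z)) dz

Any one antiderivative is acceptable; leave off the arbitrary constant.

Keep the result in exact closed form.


The answer is -5*z*sin(2*z)/2 - 5*cos(2*z)/4.
Step 1. Integrate ∫(-5*z*cos(2*z)) dz by parts with u = z, dv = (-5*cos(2*z)) dz, so v = -5*sin(2*z)/2: now -5*z*sin(2*z)/2 + ∫(5*sin(2*z)/2) dz.
Step 2. Evaluate the standard form: now -5*z*sin(2*z)/2 - 5*cos(2*z)/4.
Answer: -5*z*sin(2*z)/2 - 5*cos(2*z)/4.


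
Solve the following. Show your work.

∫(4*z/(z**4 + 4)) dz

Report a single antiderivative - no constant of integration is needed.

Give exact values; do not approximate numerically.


Step 1. Substitute u = z**2, turning ∫(4*z/(z**4 + 4)) dz into ∫(2/(u**2 + 4)) du: now ∫(2/(u**2 + 4)) du.
Step 2. Evaluate the standard form: now atan(u/2).
Step 3. Substitute back u = z**2: now atan(z**2/2).
Answer: atan(z**2/2).


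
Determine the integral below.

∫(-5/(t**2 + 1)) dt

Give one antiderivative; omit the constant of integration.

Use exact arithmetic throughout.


Answer: -5*atan(t).


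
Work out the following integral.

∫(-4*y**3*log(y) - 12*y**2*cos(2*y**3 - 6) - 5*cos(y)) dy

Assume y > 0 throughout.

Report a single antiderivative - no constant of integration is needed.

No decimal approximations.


Answer: -y**4*log(y) + y**4/4 - 5*sin(y) - 2*sin(2*y**3 - 6).


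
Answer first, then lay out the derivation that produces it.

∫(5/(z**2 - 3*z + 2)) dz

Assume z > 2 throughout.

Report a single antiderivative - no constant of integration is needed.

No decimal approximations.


The answer is 5*log(z - 2) - 5*log(z - 1).
Step 1. Decompose ∫(5/(z**2 - 3*z + 2)) dz by partial fractions, 5/(z**2 - 3*z + 2) = -5/(z - 1) + 5/(z - 2): now ∫(5/(z - 2)) dz + ∫(-5/(z - 1)) dz.
Step 2. Evaluate the standard form [assuming z > 2]: now 5*log(z - 2) + ∫(-5/(z - 1)) dz.
Step 3. Evaluate the standard form [assuming z > 1]: now 5*log(z - 2) - 5*log(z - 1).
Answer: 5*log(z - 2) - 5*log(z - 1).


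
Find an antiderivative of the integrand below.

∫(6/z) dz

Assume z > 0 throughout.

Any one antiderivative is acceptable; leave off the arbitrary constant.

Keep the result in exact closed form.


Answer: 6*log(z).


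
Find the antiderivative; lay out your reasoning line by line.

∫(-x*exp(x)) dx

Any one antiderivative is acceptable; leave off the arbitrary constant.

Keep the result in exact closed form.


Step 1. Integrate ∫(-x*exp(x)) dx by parts with u = x, dv = (-exp(x)) dx, so v = -exp(x): now -x*exp(x) + ∫(exp(x)) dx.
Step 2. Evaluate the standard form: now -x*exp(x) + exp(x).
Answer: -x*exp(x) + exp(x).


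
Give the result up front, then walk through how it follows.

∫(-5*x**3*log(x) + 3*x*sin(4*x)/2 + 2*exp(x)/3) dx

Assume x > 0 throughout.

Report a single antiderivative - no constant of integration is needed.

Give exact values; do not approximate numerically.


The answer is -5*x**4*log(x)/4 + 5*x**4/16 - 3*x*cos(4*x)/8 + 2*exp(x)/3 + 3*sin(4*x)/32.
Step 1. Rewrite: now ∫(3*x*sin(4*x)/2) dx + ∫(-5*x**3*log(x)) dx + ∫(2*exp(x)/3) dx.
Step 2. Evaluate the standard form: now 2*exp(x)/3 + ∫(3*x*sin(4*x)/2) dx + ∫(-5*x**3*log(x)) dx.
Step 3. Integrate ∫(-5*x**3*log(x)) dx by parts with u = log(x), dv = (-5*x**3) dx, so v = -5*x**4/4 [assuming x > 0]: now -5*x**4*log(x)/4 + 2*exp(x)/3 + ∫(5*x**3/4) dx + ∫(3*x*sin(4*x)/2) dx.
Step 4. Evaluate the standard form: now -5*x**4*log(x)/4 + 5*x**4/16 + 2*exp(x)/3 + ∫(3*x*sin(4*x)/2) dx.
Step 5. Integrate ∫(3*x*sin(4*x)/2) dx by parts with u = x, dv = (3*sin(4*x)/2) dx, so v = -3*cos(4*x)/8: now -5*x**4*log(x)/4 + 5*x**4/16 - 3*x*cos(4*x)/8 + 2*exp(x)/3 + ∫(3*cos(4*x)/8) dx.
Step 6. Evaluate the standard form: now -5*x**4*log(x)/4 + 5*x**4/16 - 3*x*cos(4*x)/8 + 2*exp(x)/3 + 3*sin(4*x)/32.
Answer: -5*x**4*log(x)/4 + 5*x**4/16 - 3*x*cos(4*x)/8 + 2*exp(x)/3 + 3*sin(4*x)/32.


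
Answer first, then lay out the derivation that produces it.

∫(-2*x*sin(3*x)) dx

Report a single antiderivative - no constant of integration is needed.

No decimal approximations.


The answer is 2*x*cos(3*x)/3 - 2*sin(3*x)/9.
Step 1. Integrate ∫(-2*x*sin(3*x)) dx by parts with u = x, dv = (-2*sin(3*x)) dx, so v = 2*cos(3*x)/3: now 2*x*cos(3*x)/3 + ∫(-2*cos(3*x)/3) dx.
Step 2. Evaluate the standard form: now 2*x*cos(3*x)/3 - 2*sin(3*x)/9.
Answer: 2*x*cos(3*x)/3 - 2*sin(3*x)/9.


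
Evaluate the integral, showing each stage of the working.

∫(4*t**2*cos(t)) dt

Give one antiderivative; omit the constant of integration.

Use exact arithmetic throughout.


Step 1. Integrate ∫(4*t**2*cos(t)) dt by parts with u = t**2, dv = (4*cos(t)) dt, so v = 4*sin(t): now 4*t**2*sin(t) + ∫(-8*t*sin(t)) dt.
Step 2. Integrate ∫(-8*t*sin(t)) dt by parts with u = t, dv = (-8*sin(t)) dt, so v = 8*cos(t): now 4*t**2*sin(t) + 8*t*cos(t) + ∫(-8*cos(t)) dt.
Step 3. Evaluate the standard form: now 4*t**2*sin(t) + 8*t*cos(t) - 8*sin(t).
Answer: 4*t**2*sin(t) + 8*t*cos(t) - 8*sin(t).


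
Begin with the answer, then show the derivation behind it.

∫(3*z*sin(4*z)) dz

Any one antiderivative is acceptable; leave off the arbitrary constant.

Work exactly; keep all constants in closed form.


The answer is -3*z*cos(4*z)/4 + 3*sin(4*z)/16.
Step 1. Integrate ∫(3*z*sin(4*z)) dz by parts with u = z, dv = (3*sin(4*z)) dz, so v = -3*cos(4*z)/4: now -3*z*cos(4*z)/4 + ∫(3*cos(4*z)/4) dz.
Step 2. Evaluate the standard form: now -3*z*cos(4*z)/4 + 3*sin(4*z)/16.
Answer: -3*z*cos(4*z)/4 + 3*sin(4*z)/16.


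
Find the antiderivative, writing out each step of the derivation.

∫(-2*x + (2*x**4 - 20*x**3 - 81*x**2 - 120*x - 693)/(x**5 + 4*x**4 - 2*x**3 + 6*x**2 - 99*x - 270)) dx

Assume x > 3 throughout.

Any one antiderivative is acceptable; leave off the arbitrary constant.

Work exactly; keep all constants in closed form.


Step 1. Rewrite: now ∫(-2*x) dx + ∫((2*x**4 - 20*x**3 - 81*x**2 - 120*x - 693)/(x**5 + 4*x**4 - 2*x**3 + 6*x**2 - 99*x - 270)) dx.
Step 2. Evaluate the standard form: now -x**2 + ∫((2*x**4 - 20*x**3 - 81*x**2 - 120*x - 693)/(x**5 + 4*x**4 - 2*x**3 + 6*x**2 - 99*x - 270)) dx.
Step 3. Decompose ∫((2*x**4 - 20*x**3 - 81*x**2 - 120*x - 693)/(x**5 + 4*x**4 - 2*x**3 + 6*x**2 - 99*x - 270)) dx by partial fractions, (2*x**4 - 20*x**3 - 81*x**2 - 120*x - 693)/(x**5 + 4*x**4 - 2*x**3 + 6*x**2 - 99*x - 270) = -3/(x**2 + 9) + 2/(x + 5) + 3/(x + 2) - 3/(x - 3): now -x**2 + ∫(-3/(x - 3)) dx + ∫(3/(x + 2)) dx + ∫(2/(x + 5)) dx + ∫(-3/(x**2 + 9)) dx.
Step 4. Evaluate the standard form [assuming x > -2]: now -x**2 + 3*log(x + 2) + ∫(-3/(x - 3)) dx + ∫(2/(x + 5)) dx + ∫(-3/(x**2 + 9)) dx.
Step 5. Evaluate the standard form [assuming x > -5]: now -x**2 + 3*log(x + 2) + 2*log(x + 5) + ∫(-3/(x - 3)) dx + ∫(-3/(x**2 + 9)) dx.
Step 6. Evaluate the standard form [assuming x > 3]: now -x**2 - 3*log(x - 3) + 3*log(x + 2) + 2*log(x + 5) + ∫(-3/(x**2 + 9)) dx.
Step 7. Evaluate the standard form: now -x**2 - 3*log(x - 3) + 3*log(x + 2) + 2*log(x + 5) - atan(x/3).
Answer: -x**2 - 3*log(x - 3) + 3*log(x + 2) + 2*log(x + 5) - atan(x/3).


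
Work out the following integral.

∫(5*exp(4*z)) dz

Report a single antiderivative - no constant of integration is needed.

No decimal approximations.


Answer: 5*exp(4*z)/4.


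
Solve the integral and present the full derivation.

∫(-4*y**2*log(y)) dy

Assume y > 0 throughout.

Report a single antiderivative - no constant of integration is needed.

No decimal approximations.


Step 1. Integrate ∫(-4*y**2*log(y)) dy by parts with u = log(y), dv = (-4*y**2) dy, so v = -4*y**3/3 [assuming y > 0]: now -4*y**3*log(y)/3 + ∫(4*y**2/3) dy.
Step 2. Evaluate the standard form: now -4*y**3*log(y)/3 + 4*y**3/9.
Answer: -4*y**3*log(y)/3 + 4*y**3/9.


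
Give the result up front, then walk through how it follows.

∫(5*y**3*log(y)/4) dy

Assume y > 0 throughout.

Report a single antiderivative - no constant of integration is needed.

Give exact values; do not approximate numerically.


The answer is 5*y**4*log(y)/16 - 5*y**4/64.
Step 1. Integrate ∫(5*y**3*log(y)/4) dy by parts with u = log(y), dv = (5*y**3/4) dy, so v = 5*y**4/16 [assuming y > 0]: now 5*y**4*log(y)/16 + ∫(-5*y**3/16) dy.
Step 2. Evaluate the standard form: now 5*y**4*log(y)/16 - 5*y**4/64.
Answer: 5*y**4*log(y)/16 - 5*y**4/64.


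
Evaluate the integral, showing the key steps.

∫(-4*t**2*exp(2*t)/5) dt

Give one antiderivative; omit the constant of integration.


Step 1. Integrate ∫(-4*t**2*exp(2*t)/5) dt by parts with u = t**2, dv = (-4*exp(2*t)/5) dt, so v = -2*exp(2*t)/5: now -2*t**2*exp(2*t)/5 + ∫(4*t*exp(2*t)/5) dt.
Step 2. Integrate ∫(4*t*exp(2*t)/5) dt by parts with u = t, dv = (4*exp(2*t)/5) dt, so v = 2*exp(2*t)/5: now -2*t**2*exp(2*t)/5 + 2*t*exp(2*t)/5 + ∫(-2*exp(2*t)/5) dt.
Step 3. Evaluate the standard form: now -2*t**2*exp(2*t)/5 + 2*t*exp(2*t)/5 - exp(2*t)/5.
Answer: -2*t**2*exp(2*t)/5 + 2*t*exp(2*t)/5 - exp(2*t)/5.


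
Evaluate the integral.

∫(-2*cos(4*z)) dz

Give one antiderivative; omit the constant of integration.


Answer: -sin(4*z)/2.


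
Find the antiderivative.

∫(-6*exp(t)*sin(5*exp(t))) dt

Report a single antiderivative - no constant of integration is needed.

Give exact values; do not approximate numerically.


Answer: 6*cos(5*exp(t))/5.


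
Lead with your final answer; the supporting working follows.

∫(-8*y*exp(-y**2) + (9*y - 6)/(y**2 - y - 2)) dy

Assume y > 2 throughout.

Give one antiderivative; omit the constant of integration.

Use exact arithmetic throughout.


The answer is 4*log(y - 2) + 5*log(y + 1) + 4*exp(-y**2).
Step 1. Rewrite: now ∫(-8*y*exp(-y**2)) dy + ∫((9*y - 6)/(y**2 - y - 2)) dy.
Step 2. Decompose ∫((9*y - 6)/(y**2 - y - 2)) dy by partial fractions, (9*y - 6)/(y**2 - y - 2) = 5/(y + 1) + 4/(y - 2): now ∫(-8*y*exp(-y**2)) dy + ∫(4/(y - 2)) dy + ∫(5/(y + 1)) dy.
Step 3. Evaluate the standard form [assuming y > -1]: now 5*log(y + 1) + ∫(-8*y*exp(-y**2)) dy + ∫(4/(y - 2)) dy.
Step 4. Evaluate the standard form [assuming y > 2]: now 4*log(y - 2) + 5*log(y + 1) + ∫(-8*y*exp(-y**2)) dy.
Step 5. Substitute u = y**2, turning ∫(-8*y*exp(-y**2)) dy into ∫(-4*exp(-u)) du: now 4*log(y - 2) + 5*log(y + 1) + ∫(-4*exp(-u)) du.
Step 6. Evaluate the standard form: now 4*log(y - 2) + 5*log(y + 1) + 4*exp(-u).
Step 7. Substitute back u = y**2: now 4*log(y - 2) + 5*log(y + 1) + 4*exp(-y**2).
Answer: 4*log(y - 2) + 5*log(y + 1) + 4*exp(-y**2).


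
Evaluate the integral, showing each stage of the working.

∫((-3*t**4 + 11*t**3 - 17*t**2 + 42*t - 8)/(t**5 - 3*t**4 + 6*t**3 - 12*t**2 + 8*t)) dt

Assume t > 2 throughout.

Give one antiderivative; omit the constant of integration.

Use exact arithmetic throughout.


Step 1. Decompose ∫((-3*t**4 + 11*t**3 - 17*t**2 + 42*t - 8)/(t**5 - 3*t**4 + 6*t**3 - 12*t**2 + 8*t)) dt by partial fractions, (-3*t**4 + 11*t**3 - 17*t**2 + 42*t - 8)/(t**5 - 3*t**4 + 6*t**3 - 12*t**2 + 8*t) = 1/(t**2 + 4) - 5/(t - 1) + 3/(t - 2) - 1/t: now ∫(-1/t) dt + ∫(3/(t - 2)) dt + ∫(-5/(t - 1)) dt + ∫(1/(t**2 + 4)) dt.
Step 2. Evaluate the standard form [assuming t > 0]: now -log(t) + ∫(3/(t - 2)) dt + ∫(-5/(t - 1)) dt + ∫(1/(t**2 + 4)) dt.
Step 3. Evaluate the standard form [assuming t > 1]: now -log(t) - 5*log(t - 1) + ∫(3/(t - 2)) dt + ∫(1/(t**2 + 4)) dt.
Step 4. Evaluate the standard form [assuming t > 2]: now -log(t) + 3*log(t - 2) - 5*log(t - 1) + ∫(1/(t**2 + 4)) dt.
Step 5. Evaluate the standard form: now -log(t) + 3*log(t - 2) - 5*log(t - 1) + atan(t/2)/2.
Answer: -log(t) + 3*log(t - 2) - 5*log(t - 1) + atan(t/2)/2.


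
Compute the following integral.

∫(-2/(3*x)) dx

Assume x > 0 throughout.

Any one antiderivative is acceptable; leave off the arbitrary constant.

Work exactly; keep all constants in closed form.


Answer: -2*log(x)/3.


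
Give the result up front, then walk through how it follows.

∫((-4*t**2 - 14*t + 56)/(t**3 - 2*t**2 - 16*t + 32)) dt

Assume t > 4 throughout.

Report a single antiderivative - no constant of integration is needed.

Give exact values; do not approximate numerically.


The answer is -4*log(t - 4) - log(t - 2) + log(t + 4).
Step 1. Decompose ∫((-4*t**2 - 14*t + 56)/(t**3 - 2*t**2 - 16*t + 32)) dt by partial fractions, (-4*t**2 - 14*t + 56)/(t**3 - 2*t**2 - 16*t + 32) = 1/(t + 4) - 1/(t - 2) - 4/(t - 4): now ∫(-4/(t - 4)) dt + ∫(-1/(t - 2)) dt + ∫(1/(t + 4)) dt.
Step 2. Evaluate the standard form [assuming t > 2]: now -log(t - 2) + ∫(-4/(t - 4)) dt + ∫(1/(t + 4)) dt.
Step 3. Evaluate the standard form [assuming t > 4]: now -4*log(t - 4) - log(t - 2) + ∫(1/(t + 4)) dt.
Step 4. Evaluate the standard form [assuming t > -4]: now -4*log(t - 4) - log(t - 2) + log(t + 4).
Answer: -4*log(t - 4) - log(t - 2) + log(t + 4).


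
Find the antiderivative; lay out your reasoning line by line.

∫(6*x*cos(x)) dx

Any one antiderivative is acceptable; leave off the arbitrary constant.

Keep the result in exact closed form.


Step 1. Integrate ∫(6*x*cos(x)) dx by parts with u = x, dv = (6*cos(x)) dx, so v = 6*sin(x): now 6*x*sin(x) + ∫(-6*sin(x)) dx.
Step 2. Evaluate the standard form: now 6*x*sin(x) + 6*cos(x).
Answer: 6*x*sin(x) + 6*cos(x).


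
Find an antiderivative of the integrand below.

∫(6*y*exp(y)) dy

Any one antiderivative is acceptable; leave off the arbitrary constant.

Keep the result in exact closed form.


Answer: 6*y*exp(y) - 6*exp(y).


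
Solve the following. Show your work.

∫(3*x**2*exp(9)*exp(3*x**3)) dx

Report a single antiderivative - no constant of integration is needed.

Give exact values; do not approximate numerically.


Step 1. Substitute u = x**3 + 3, turning ∫(3*x**2*exp(9)*exp(3*x**3)) dx into ∫(exp(3*u)) du: now ∫(exp(3*u)) du.
Step 2. Evaluate the standard form: now exp(3*u)/3.
Step 3. Substitute back u = x**3 + 3: now exp(3*x**3 + 9)/3.
Answer: exp(3*x**3 + 9)/3.


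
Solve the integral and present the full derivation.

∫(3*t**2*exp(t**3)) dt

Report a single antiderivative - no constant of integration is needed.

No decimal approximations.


Step 1. Substitute u = t**3, turning ∫(3*t**2*exp(t**3)) dt into ∫(exp(u)) du: now ∫(exp(u)) du.
Step 2. Evaluate the standard form: now exp(u).
Step 3. Substitute back u = t**3: now exp(t**3).
Answer: exp(t**3).


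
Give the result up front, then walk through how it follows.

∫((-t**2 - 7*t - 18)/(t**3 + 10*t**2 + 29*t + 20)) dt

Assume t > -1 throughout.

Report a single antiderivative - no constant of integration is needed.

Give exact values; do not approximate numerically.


The answer is -log(t + 1) + 2*log(t + 4) - 2*log(t + 5).
Step 1. Decompose ∫((-t**2 - 7*t - 18)/(t**3 + 10*t**2 + 29*t + 20)) dt by partial fractions, (-t**2 - 7*t - 18)/(t**3 + 10*t**2 + 29*t + 20) = -2/(t + 5) + 2/(t + 4) - 1/(t + 1): now ∫(-1/(t + 1)) dt + ∫(2/(t + 4)) dt + ∫(-2/(t + 5)) dt.
Step 2. Evaluate the standard form [assuming t > -1]: now -log(t + 1) + ∫(2/(t + 4)) dt + ∫(-2/(t + 5)) dt.
Step 3. Evaluate the standard form [assuming t > -5]: now -log(t + 1) - 2*log(t + 5) + ∫(2/(t + 4)) dt.
Step 4. Evaluate the standard form [assuming t > -4]: now -log(t + 1) + 2*log(t + 4) - 2*log(t + 5).
Answer: -log(t + 1) + 2*log(t + 4) - 2*log(t + 5).


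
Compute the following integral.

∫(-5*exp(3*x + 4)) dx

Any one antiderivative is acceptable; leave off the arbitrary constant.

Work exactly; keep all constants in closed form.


Answer: -5*exp(3*x + 4)/3.


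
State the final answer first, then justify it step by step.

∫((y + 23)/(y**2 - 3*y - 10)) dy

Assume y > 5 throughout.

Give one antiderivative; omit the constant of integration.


The answer is 4*log(y - 5) - 3*log(y + 2).
Step 1. Decompose ∫((y + 23)/(y**2 - 3*y - 10)) dy by partial fractions, (y + 23)/(y**2 - 3*y - 10) = -3/(y + 2) + 4/(y - 5): now ∫(4/(y - 5)) dy + ∫(-3/(y + 2)) dy.
Step 2. Evaluate the standard form [assuming y > -2]: now -3*log(y + 2) + ∫(4/(y - 5)) dy.
Step 3. Evaluate the standard form [assuming y > 5]: now 4*log(y - 5) - 3*log(y + 2).
Answer: 4*log(y - 5) - 3*log(y + 2).


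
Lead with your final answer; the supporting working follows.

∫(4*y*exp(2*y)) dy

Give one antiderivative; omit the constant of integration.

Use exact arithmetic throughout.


The answer is 2*y*exp(2*y) - exp(2*y).
Step 1. Integrate ∫(4*y*exp(2*y)) dy by parts with u = y, dv = (4*exp(2*y)) dy, so v = 2*exp(2*y): now 2*y*exp(2*y) + ∫(-2*exp(2*y)) dy.
Step 2. Evaluate the standard form: now 2*y*exp(2*y) - exp(2*y).
Answer: 2*y*exp(2*y) - exp(2*y).


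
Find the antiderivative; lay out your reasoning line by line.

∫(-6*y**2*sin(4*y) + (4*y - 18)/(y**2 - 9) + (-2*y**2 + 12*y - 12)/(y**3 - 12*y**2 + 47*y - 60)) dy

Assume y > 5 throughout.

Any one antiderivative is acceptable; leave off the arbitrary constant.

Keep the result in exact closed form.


Step 1. Rewrite: now ∫(-6*y**2*sin(4*y)) dy + ∫((4*y - 18)/(y**2 - 9)) dy + ∫((-2*y**2 + 12*y - 12)/(y**3 - 12*y**2 + 47*y - 60)) dy.
Step 2. Decompose ∫((-2*y**2 + 12*y - 12)/(y**3 - 12*y**2 + 47*y - 60)) dy by partial fractions, (-2*y**2 + 12*y - 12)/(y**3 - 12*y**2 + 47*y - 60) = 3/(y - 3) - 4/(y - 4) - 1/(y - 5): now ∫(-6*y**2*sin(4*y)) dy + ∫((4*y - 18)/(y**2 - 9)) dy + ∫(-1/(y - 5)) dy + ∫(-4/(y - 4)) dy + ∫(3/(y - 3)) dy.
Step 3. Evaluate the standard form [assuming y > 3]: now 3*log(y - 3) + ∫(-6*y**2*sin(4*y)) dy + ∫((4*y - 18)/(y**2 - 9)) dy + ∫(-1/(y - 5)) dy + ∫(-4/(y - 4)) dy.
Step 4. Evaluate the standard form [assuming y > 4]: now -4*log(y - 4) + 3*log(y - 3) + ∫(-6*y**2*sin(4*y)) dy + ∫((4*y - 18)/(y**2 - 9)) dy + ∫(-1/(y - 5)) dy.
Step 5. Evaluate the standard form [assuming y > 5]: now -log(y - 5) - 4*log(y - 4) + 3*log(y - 3) + ∫(-6*y**2*sin(4*y)) dy + ∫((4*y - 18)/(y**2 - 9)) dy.
Step 6. Decompose ∫((4*y - 18)/(y**2 - 9)) dy by partial fractions, (4*y - 18)/(y**2 - 9) = 5/(y + 3) - 1/(y - 3): now -log(y - 5) - 4*log(y - 4) + 3*log(y - 3) + ∫(-6*y**2*sin(4*y)) dy + ∫(-1/(y - 3)) dy + ∫(5/(y + 3)) dy.
Step 7. Evaluate the standard form [assuming y > 3]: now -log(y - 5) - 4*log(y - 4) + 2*log(y - 3) + ∫(-6*y**2*sin(4*y)) dy + ∫(5/(y + 3)) dy.
Step 8. Evaluate the standard form [assuming y > -3]: now -log(y - 5) - 4*log(y - 4) + 2*log(y - 3) + 5*log(y + 3) + ∫(-6*y**2*sin(4*y)) dy.
Step 9. Integrate ∫(-6*y**2*sin(4*y)) dy by parts with u = y**2, dv = (-6*sin(4*y)) dy, so v = 3*cos(4*y)/2: now 3*y**2*cos(4*y)/2 - log(y - 5) - 4*log(y - 4) + 2*log(y - 3) + 5*log(y + 3) + ∫(-3*y*cos(4*y)) dy.
Step 10. Integrate ∫(-3*y*cos(4*y)) dy by parts with u = y, dv = (-3*cos(4*y)) dy, so v = -3*sin(4*y)/4: now 3*y**2*cos(4*y)/2 - 3*y*sin(4*y)/4 - log(y - 5) - 4*log(y - 4) + 2*log(y - 3) + 5*log(y + 3) + ∫(3*sin(4*y)/4) dy.
Step 11. Evaluate the standard form: now 3*y**2*cos(4*y)/2 - 3*y*sin(4*y)/4 - log(y - 5) - 4*log(y - 4) + 2*log(y - 3) + 5*log(y + 3) - 3*cos(4*y)/16.
Answer: 3*y**2*cos(4*y)/2 - 3*y*sin(4*y)/4 - log(y - 5) - 4*log(y - 4) + 2*log(y - 3) + 5*log(y + 3) - 3*cos(4*y)/16.


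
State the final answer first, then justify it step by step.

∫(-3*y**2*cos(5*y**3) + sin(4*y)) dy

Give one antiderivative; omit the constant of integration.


The answer is -sin(5*y**3)/5 - cos(4*y)/4.
Step 1. Rewrite: now ∫(-3*y**2*cos(5*y**3)) dy + ∫(sin(4*y)) dy.
Step 2. Substitute u = y**3, turning ∫(-3*y**2*cos(5*y**3)) dy into ∫(-cos(5*u)) du: now ∫(sin(4*y)) dy + ∫(-cos(5*u)) du.
Step 3. Evaluate the standard form: now -sin(5*u)/5 + ∫(sin(4*y)) dy.
Step 4. Substitute back u = y**3: now -sin(5*y**3)/5 + ∫(sin(4*y)) dy.
Step 5. Evaluate the standard form: now -sin(5*y**3)/5 - cos(4*y)/4.
Answer: -sin(5*y**3)/5 - cos(4*y)/4.


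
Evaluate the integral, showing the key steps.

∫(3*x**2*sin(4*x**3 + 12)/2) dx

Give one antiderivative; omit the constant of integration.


Step 1. Substitute u = x**3 + 3, turning ∫(3*x**2*sin(4*x**3 + 12)/2) dx into ∫(sin(4*u)/2) du: now ∫(sin(4*u)/2) du.
Step 2. Evaluate the standard form: now -cos(4*u)/8.
Step 3. Substitute back u = x**3 + 3: now -cos(4*x**3 + 12)/8.
Answer: -cos(4*x**3 + 12)/8.


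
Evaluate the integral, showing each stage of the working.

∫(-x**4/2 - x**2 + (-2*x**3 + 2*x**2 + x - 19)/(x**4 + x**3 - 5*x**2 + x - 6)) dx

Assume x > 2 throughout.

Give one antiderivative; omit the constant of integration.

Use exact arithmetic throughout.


Step 1. Rewrite: now ∫(-x**2) dx + ∫(-x**4/2) dx + ∫((-2*x**3 + 2*x**2 + x - 19)/(x**4 + x**3 - 5*x**2 + x - 6)) dx.
Step 2. Decompose ∫((-2*x**3 + 2*x**2 + x - 19)/(x**4 + x**3 - 5*x**2 + x - 6)) dx by partial fractions, (-2*x**3 + 2*x**2 + x - 19)/(x**4 + x**3 - 5*x**2 + x - 6) = 3/(x**2 + 1) - 1/(x + 3) - 1/(x - 2): now ∫(-x**2) dx + ∫(-x**4/2) dx + ∫(-1/(x - 2)) dx + ∫(-1/(x + 3)) dx + ∫(3/(x**2 + 1)) dx.
Step 3. Evaluate the standard form [assuming x > 2]: now -log(x - 2) + ∫(-x**2) dx + ∫(-x**4/2) dx + ∫(-1/(x + 3)) dx + ∫(3/(x**2 + 1)) dx.
Step 4. Evaluate the standard form [assuming x > -3]: now -log(x - 2) - log(x + 3) + ∫(-x**2) dx + ∫(-x**4/2) dx + ∫(3/(x**2 + 1)) dx.
Step 5. Evaluate the standard form: now -log(x - 2) - log(x + 3) + 3*atan(x) + ∫(-x**2) dx + ∫(-x**4/2) dx.
Step 6. Evaluate the standard form: now -x**5/10 - log(x - 2) - log(x + 3) + 3*atan(x) + ∫(-x**2) dx.
Step 7. Evaluate the standard form: now -x**5/10 - x**3/3 - log(x - 2) - log(x + 3) + 3*atan(x).
Answer: -x**5/10 - x**3/3 - log(x - 2) - log(x + 3) + 3*atan(x).


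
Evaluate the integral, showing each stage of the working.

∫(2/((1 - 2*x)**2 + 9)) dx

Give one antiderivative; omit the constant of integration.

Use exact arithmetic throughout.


Step 1. Substitute u = 1 - 2*x, turning ∫(2/((1 - 2*x)**2 + 9)) dx into ∫(-1/(u**2 + 9)) du: now ∫(-1/(u**2 + 9)) du.
Step 2. Evaluate the standard form: now -atan(u/3)/3.
Step 3. Substitute back u = 1 - 2*x: now atan(2*x/3 - 1/3)/3.
Answer: atan(2*x/3 - 1/3)/3.


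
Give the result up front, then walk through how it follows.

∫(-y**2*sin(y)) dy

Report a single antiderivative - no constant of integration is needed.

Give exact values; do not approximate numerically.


The answer is y**2*cos(y) - 2*y*sin(y) - 2*cos(y).
Step 1. Integrate ∫(-y**2*sin(y)) dy by parts with u = y**2, dv = (-sin(y)) dy, so v = cos(y): now y**2*cos(y) + ∫(-2*y*cos(y)) dy.
Step 2. Integrate ∫(-2*y*cos(y)) dy by parts with u = y, dv = (-2*cos(y)) dy, so v = -2*sin(y): now y**2*cos(y) - 2*y*sin(y) + ∫(2*sin(y)) dy.
Step 3. Evaluate the standard form: now y**2*cos(y) - 2*y*sin(y) - 2*cos(y).
Answer: y**2*cos(y) - 2*y*sin(y) - 2*cos(y).


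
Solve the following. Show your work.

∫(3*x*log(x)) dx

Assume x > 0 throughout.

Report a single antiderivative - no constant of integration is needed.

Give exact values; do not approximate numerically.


Step 1. Integrate ∫(3*x*log(x)) dx by parts with u = log(x), dv = (3*x) dx, so v = 3*x**2/2 [assuming x > 0]: now 3*x**2*log(x)/2 + ∫(-3*x/2) dx.
Step 2. Evaluate the standard form: now 3*x**2*log(x)/2 - 3*x**2/4.
Answer: 3*x**2*log(x)/2 - 3*x**2/4.


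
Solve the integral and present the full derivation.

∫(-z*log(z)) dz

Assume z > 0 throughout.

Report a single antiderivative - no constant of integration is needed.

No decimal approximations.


Step 1. Integrate ∫(-z*log(z)) dz by parts with u = log(z), dv = (-z) dz, so v = -z**2/2 [assuming z > 0]: now -z**2*log(z)/2 + ∫(z/2) dz.
Step 2. Evaluate the standard form: now -z**2*log(z)/2 + z**2/4.
Answer: -z**2*log(z)/2 + z**2/4.


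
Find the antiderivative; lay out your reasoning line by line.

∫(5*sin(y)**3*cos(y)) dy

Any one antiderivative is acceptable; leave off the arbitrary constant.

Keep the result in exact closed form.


Step 1. Substitute u = sin(y), turning ∫(5*sin(y)**3*cos(y)) dy into ∫(5*u**3) du: now ∫(5*u**3) du.
Step 2. Evaluate the standard form: now 5*u**4/4.
Step 3. Substitute back u = sin(y): now 5*sin(y)**4/4.
Answer: 5*sin(y)**4/4.


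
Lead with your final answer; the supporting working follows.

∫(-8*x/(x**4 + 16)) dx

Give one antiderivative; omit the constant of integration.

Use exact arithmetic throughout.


The answer is -atan(x**2/4).
Step 1. Substitute u = x**2, turning ∫(-8*x/(x**4 + 16)) dx into ∫(-4/(u**2 + 16)) du: now ∫(-4/(u**2 + 16)) du.
Step 2. Evaluate the standard form: now -atan(u/4).
Step 3. Substitute back u = x**2: now -atan(x**2/4).
Answer: -atan(x**2/4).


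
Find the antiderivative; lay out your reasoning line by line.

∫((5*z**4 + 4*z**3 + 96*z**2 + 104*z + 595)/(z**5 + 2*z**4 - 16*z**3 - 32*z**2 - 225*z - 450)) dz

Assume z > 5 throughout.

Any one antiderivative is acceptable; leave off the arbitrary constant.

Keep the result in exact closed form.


Step 1. Decompose ∫((5*z**4 + 4*z**3 + 96*z**2 + 104*z + 595)/(z**5 + 2*z**4 - 16*z**3 - 32*z**2 - 225*z - 450)) dz by partial fractions, (5*z**4 + 4*z**3 + 96*z**2 + 104*z + 595)/(z**5 + 2*z**4 - 16*z**3 - 32*z**2 - 225*z - 450) = -2/(z**2 + 9) + 5/(z + 5) - 3/(z + 2) + 3/(z - 5): now ∫(3/(z - 5)) dz + ∫(-3/(z + 2)) dz + ∫(5/(z + 5)) dz + ∫(-2/(z**2 + 9)) dz.
Step 2. Evaluate the standard form [assuming z > 5]: now 3*log(z - 5) + ∫(-3/(z + 2)) dz + ∫(5/(z + 5)) dz + ∫(-2/(z**2 + 9)) dz.
Step 3. Evaluate the standard form [assuming z > -5]: now 3*log(z - 5) + 5*log(z + 5) + ∫(-3/(z + 2)) dz + ∫(-2/(z**2 + 9)) dz.
Step 4. Evaluate the standard form [assuming z > -2]: now 3*log(z - 5) - 3*log(z + 2) + 5*log(z + 5) + ∫(-2/(z**2 + 9)) dz.
Step 5. Evaluate the standard form: now 3*log(z - 5) - 3*log(z + 2) + 5*log(z + 5) - 2*atan(z/3)/3.
Answer: 3*log(z - 5) - 3*log(z + 2) + 5*log(z + 5) - 2*atan(z/3)/3.


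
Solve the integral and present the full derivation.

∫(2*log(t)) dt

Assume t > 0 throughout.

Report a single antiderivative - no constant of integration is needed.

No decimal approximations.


Step 1. Integrate ∫(2*log(t)) dt by parts with u = log(t), dv = (2) dt, so v = 2*t [assuming t > 0]: now 2*t*log(t) + ∫(-2) dt.
Step 2. Evaluate the standard form: now 2*t*log(t) - 2*t.
Answer: 2*t*log(t) - 2*t.


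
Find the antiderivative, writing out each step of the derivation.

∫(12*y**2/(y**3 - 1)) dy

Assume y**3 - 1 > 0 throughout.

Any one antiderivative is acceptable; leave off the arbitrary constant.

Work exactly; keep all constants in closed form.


Step 1. Substitute u = y**3 - 1, turning ∫(12*y**2/(y**3 - 1)) dy into ∫(4/u) du: now ∫(4/u) du.
Step 2. Evaluate the standard form [assuming u > 0]: now 4*log(u).
Step 3. Substitute back u = y**3 - 1: now 4*log(y**3 - 1).
Answer: 4*log(y**3 - 1).


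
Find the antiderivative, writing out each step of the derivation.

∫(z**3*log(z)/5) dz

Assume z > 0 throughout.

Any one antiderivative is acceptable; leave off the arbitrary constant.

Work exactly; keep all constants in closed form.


Step 1. Integrate ∫(z**3*log(z)/5) dz by parts with u = log(z), dv = (z**3/5) dz, so v = z**4/20 [assuming z > 0]: now z**4*log(z)/20 + ∫(-z**3/20) dz.
Step 2. Evaluate the standard form: now z**4*log(z)/20 - z**4/80.
Answer: z**4*log(z)/20 - z**4/80.


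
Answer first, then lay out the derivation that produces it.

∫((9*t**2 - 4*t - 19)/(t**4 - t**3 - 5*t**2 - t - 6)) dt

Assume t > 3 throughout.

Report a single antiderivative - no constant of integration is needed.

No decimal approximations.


The answer is log(t - 3) - log(t + 2) + 4*atan(t).
Step 1. Decompose ∫((9*t**2 - 4*t - 19)/(t**4 - t**3 - 5*t**2 - t - 6)) dt by partial fractions, (9*t**2 - 4*t - 19)/(t**4 - t**3 - 5*t**2 - t - 6) = 4/(t**2 + 1) - 1/(t + 2) + 1/(t - 3): now ∫(1/(t - 3)) dt + ∫(-1/(t + 2)) dt + ∫(4/(t**2 + 1)) dt.
Step 2. Evaluate the standard form [assuming t > 3]: now log(t - 3) + ∫(-1/(t + 2)) dt + ∫(4/(t**2 + 1)) dt.
Step 3. Evaluate the standard form [assuming t > -2]: now log(t - 3) - log(t + 2) + ∫(4/(t**2 + 1)) dt.
Step 4. Evaluate the standard form: now log(t - 3) - log(t + 2) + 4*atan(t).
Answer: log(t - 3) - log(t + 2) + 4*atan(t).
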